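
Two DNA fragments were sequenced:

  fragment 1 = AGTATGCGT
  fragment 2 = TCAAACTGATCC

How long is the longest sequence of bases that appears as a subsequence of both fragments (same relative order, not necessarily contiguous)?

Pick A (fragment 1 #1, fragment 2 #5); then G (fragment 1 #2, fragment 2 #8); then A (fragment 1 #4, fragment 2 #9); then T (fragment 1 #5, fragment 2 #10); then C (fragment 1 #7, fragment 2 #12); all 5 bases appear in both, in order. The LCS DP gives dp[9][12] = 5, so this is optimal.

5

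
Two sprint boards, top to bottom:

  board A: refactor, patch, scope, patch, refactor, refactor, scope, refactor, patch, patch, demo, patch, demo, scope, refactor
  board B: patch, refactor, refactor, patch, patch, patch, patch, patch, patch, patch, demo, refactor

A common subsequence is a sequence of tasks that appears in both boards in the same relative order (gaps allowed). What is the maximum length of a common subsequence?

8

Taking refactor [1,3] → patch [2,6] → patch [4,7] → patch [9,8] → patch [10,9] → patch [12,10] → demo [13,11] → refactor [15,12] gives a common subsequence of length 8. dp[15][12] = 8 confirms this is the maximum.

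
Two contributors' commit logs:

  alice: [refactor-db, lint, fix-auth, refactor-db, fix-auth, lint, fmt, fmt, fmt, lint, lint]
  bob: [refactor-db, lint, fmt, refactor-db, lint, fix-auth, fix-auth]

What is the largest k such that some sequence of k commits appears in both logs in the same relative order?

4

One common subsequence of length 4: refactor-db [1,4]; then lint [2,5]; then fix-auth [3,6]; then fix-auth [5,7]. Since dp[11][7] = 4, nothing longer is possible.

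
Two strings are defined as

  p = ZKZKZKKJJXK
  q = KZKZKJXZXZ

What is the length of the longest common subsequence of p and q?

7

Match K [2,1]; then Z [3,2]; then K [4,3]; then Z [5,4]; then K [7,5]; then J [8,6]; then X [10,9] — 7 characters in the same relative order in both. The LCS DP gives dp[11][10] = 7, so this is optimal.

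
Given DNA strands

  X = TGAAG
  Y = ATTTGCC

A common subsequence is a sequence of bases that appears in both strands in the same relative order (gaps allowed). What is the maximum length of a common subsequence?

One common subsequence of length 2: T (X #1, Y #4) → G (X #2, Y #5). Since dp[5][7] = 2, nothing longer is possible.

2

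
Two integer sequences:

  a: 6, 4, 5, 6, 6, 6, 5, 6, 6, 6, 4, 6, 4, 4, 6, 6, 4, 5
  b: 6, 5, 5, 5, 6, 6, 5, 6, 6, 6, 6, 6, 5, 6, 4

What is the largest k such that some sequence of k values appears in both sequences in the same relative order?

12

One common subsequence of length 12: 6 [1,1]; then 5 [3,4]; then 6 [5,5]; then 6 [6,6]; then 5 [7,7]; then 6 [8,8]; then 6 [9,9]; then 6 [10,10]; then 6 [12,11]; then 6 [15,12]; then 6 [16,14]; then 4 [17,15]. Since dp[18][15] = 12, nothing longer is possible.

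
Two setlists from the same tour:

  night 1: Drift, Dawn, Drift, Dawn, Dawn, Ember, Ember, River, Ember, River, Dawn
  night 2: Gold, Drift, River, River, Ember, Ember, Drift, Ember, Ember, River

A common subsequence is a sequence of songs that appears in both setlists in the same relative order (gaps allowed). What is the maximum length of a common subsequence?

One common subsequence of length 5: Drift (night 1 #1, night 2 #2); then Drift (night 1 #3, night 2 #7); then Ember (night 1 #7, night 2 #8); then Ember (night 1 #9, night 2 #9); then River (night 1 #10, night 2 #10). The LCS DP gives dp[11][10] = 5, so this is optimal.

5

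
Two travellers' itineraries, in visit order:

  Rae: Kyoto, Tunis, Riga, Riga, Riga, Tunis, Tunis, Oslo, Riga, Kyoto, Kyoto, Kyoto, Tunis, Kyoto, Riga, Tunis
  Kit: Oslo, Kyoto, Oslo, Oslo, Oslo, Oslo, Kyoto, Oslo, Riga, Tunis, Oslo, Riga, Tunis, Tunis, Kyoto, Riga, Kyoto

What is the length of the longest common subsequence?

8

Pick Kyoto (Rae #1, Kit #7) → Riga (Rae #5, Kit #9) → Tunis (Rae #7, Kit #10) → Oslo (Rae #8, Kit #11) → Riga (Rae #9, Kit #12) → Tunis (Rae #13, Kit #14) → Kyoto (Rae #14, Kit #15) → Riga (Rae #15, Kit #16); all 8 stops appear in both, in order. The LCS DP gives dp[16][17] = 8, so this is optimal.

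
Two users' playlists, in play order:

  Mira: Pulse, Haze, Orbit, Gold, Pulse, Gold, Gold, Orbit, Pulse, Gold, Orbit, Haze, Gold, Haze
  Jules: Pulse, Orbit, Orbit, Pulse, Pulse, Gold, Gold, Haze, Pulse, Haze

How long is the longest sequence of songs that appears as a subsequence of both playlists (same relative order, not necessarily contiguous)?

Pick Pulse (Mira #1, Jules #1) → Orbit (Mira #3, Jules #3) → Pulse (Mira #5, Jules #5) → Gold (Mira #6, Jules #6) → Gold (Mira #7, Jules #7) → Pulse (Mira #9, Jules #9) → Haze (Mira #14, Jules #10); all 7 songs appear in both, in order. Since dp[14][10] = 7, nothing longer is possible.

7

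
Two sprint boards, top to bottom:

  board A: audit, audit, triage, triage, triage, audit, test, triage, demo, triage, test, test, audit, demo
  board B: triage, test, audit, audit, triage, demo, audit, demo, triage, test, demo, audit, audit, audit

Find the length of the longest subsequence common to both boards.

8

Match audit [1,3], then audit [2,4], then triage [3,5], then audit [6,7], then demo [9,8], then triage [10,9], then test [11,10], then audit [13,14] — 8 tasks in the same relative order in both, and the DP table's final entry dp[14][14] is also 8, so no common subsequence is longer.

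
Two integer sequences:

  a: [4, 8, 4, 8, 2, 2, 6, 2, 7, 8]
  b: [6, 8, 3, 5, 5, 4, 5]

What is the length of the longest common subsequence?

Pick 8 [2,2]; then 4 [3,6]; all 2 values appear in both, in order. Since dp[10][7] = 2, nothing longer is possible.

2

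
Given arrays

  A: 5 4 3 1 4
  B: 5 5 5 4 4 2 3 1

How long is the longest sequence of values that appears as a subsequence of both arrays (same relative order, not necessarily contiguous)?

4

Taking 5 [1,3] → 4 [2,5] → 3 [3,7] → 1 [4,8] gives a common subsequence of length 4. The LCS DP gives dp[5][8] = 4, so this is optimal.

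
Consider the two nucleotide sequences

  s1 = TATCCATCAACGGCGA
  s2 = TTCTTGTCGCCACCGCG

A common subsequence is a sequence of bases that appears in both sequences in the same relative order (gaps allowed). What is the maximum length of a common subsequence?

One common subsequence of length 10: T [1,5], then T [3,7], then C [4,10], then C [5,11], then A [6,12], then C [8,13], then C [11,14], then G [13,15], then C [14,16], then G [15,17], and the DP table's final entry dp[16][17] is also 10, so no common subsequence is longer.

10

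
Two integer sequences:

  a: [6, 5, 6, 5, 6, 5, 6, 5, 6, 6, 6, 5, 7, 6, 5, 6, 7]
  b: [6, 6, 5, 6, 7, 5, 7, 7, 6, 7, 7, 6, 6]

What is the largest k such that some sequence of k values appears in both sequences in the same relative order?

Taking 6 at a[1]=b[1], 6 at a[3]=b[2], 5 at a[4]=b[3], 6 at a[5]=b[4], 5 at a[6]=b[6], 6 at a[7]=b[9], 7 at a[13]=b[11], 6 at a[14]=b[12], 6 at a[16]=b[13] gives a common subsequence of length 9. Since dp[17][13] = 9, nothing longer is possible.

9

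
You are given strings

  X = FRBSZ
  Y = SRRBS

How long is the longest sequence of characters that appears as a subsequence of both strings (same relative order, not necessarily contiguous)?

Let dp[i][j] be the LCS length of the first i characters of X and the first j characters of Y. dp[i][j] = dp[i-1][j-1]+1 when the i-th and j-th characters match, else max(dp[i-1][j], dp[i][j-1]).
    ·  S  R  R  B  S
 ·  0  0  0  0  0  0
 F  0  0  0  0  0  0
 R  0  0  1  1  1  1
 B  0  0  1  1  2  2
 S  0  1  1  1  2  3
 Z  0  1  1  1  2  3
dp[5][5] = 3. One LCS (by backtracking along matches): RBS.

3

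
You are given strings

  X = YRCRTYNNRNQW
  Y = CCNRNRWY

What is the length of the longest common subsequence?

5

Let dp[i][j] be the LCS length of the first i characters of X and the first j characters of Y. dp[i][j] = dp[i-1][j-1]+1 when the i-th and j-th characters match, else max(dp[i-1][j], dp[i][j-1]).
    ·  C  C  N  R  N  R  W  Y
 ·  0  0  0  0  0  0  0  0  0
 Y  0  0  0  0  0  0  0  0  1
 R  0  0  0  0  1  1  1  1  1
 C  0  1  1  1  1  1  1  1  1
 R  0  1  1  1  2  2  2  2  2
 T  0  1  1  1  2  2  2  2  2
 Y  0  1  1  1  2  2  2  2  3
 N  0  1  1  2  2  3  3  3  3
 N  0  1  1  2  2  3  3  3  3
 R  0  1  1  2  3  3  4  4  4
 N  0  1  1  2  3  4  4  4  4
 Q  0  1  1  2  3  4  4  4  4
 W  0  1  1  2  3  4  4  5  5
dp[12][8] = 5. One LCS (by backtracking along matches): CRNRW.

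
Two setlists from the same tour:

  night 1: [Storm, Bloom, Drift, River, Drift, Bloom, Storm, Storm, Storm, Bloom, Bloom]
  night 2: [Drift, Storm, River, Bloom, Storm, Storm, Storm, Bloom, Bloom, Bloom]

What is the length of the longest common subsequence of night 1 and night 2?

Taking Storm [1,2], River [4,3], Bloom [6,4], Storm [7,5], Storm [8,6], Storm [9,7], Bloom [10,9], Bloom [11,10] gives a common subsequence of length 8. Since dp[11][10] = 8, nothing longer is possible.

8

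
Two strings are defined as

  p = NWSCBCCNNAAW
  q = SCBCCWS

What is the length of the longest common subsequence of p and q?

Let dp[i][j] be the LCS length of the first i characters of p and the first j characters of q. dp[i][j] = dp[i-1][j-1]+1 when the i-th and j-th characters match, else max(dp[i-1][j], dp[i][j-1]).
    ·  S  C  B  C  C  W  S
 ·  0  0  0  0  0  0  0  0
 N  0  0  0  0  0  0  0  0
 W  0  0  0  0  0  0  1  1
 S  0  1  1  1  1  1  1  2
 C  0  1  2  2  2  2  2  2
 B  0  1  2  3  3  3  3  3
 C  0  1  2  3  4  4  4  4
 C  0  1  2  3  4  5  5  5
 N  0  1  2  3  4  5  5  5
 N  0  1  2  3  4  5  5  5
 A  0  1  2  3  4  5  5  5
 A  0  1  2  3  4  5  5  5
 W  0  1  2  3  4  5  6  6
dp[12][7] = 6. One LCS (by backtracking along matches): SCBCCW.

6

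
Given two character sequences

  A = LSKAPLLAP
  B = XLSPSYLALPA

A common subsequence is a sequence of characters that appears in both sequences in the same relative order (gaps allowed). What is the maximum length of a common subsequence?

6

Let dp[i][j] be the LCS length of the first i characters of A and the first j characters of B. dp[i][j] = dp[i-1][j-1]+1 when the i-th and j-th characters match, else max(dp[i-1][j], dp[i][j-1]).
    ·  X  L  S  P  S  Y  L  A  L  P  A
 ·  0  0  0  0  0  0  0  0  0  0  0  0
 L  0  0  1  1  1  1  1  1  1  1  1  1
 S  0  0  1  2  2  2  2  2  2  2  2  2
 K  0  0  1  2  2  2  2  2  2  2  2  2
 A  0  0  1  2  2  2  2  2  3  3  3  3
 P  0  0  1  2  3  3  3  3  3  3  4  4
 L  0  0  1  2  3  3  3  4  4  4  4  4
 L  0  0  1  2  3  3  3  4  4  5  5  5
 A  0  0  1  2  3  3  3  4  5  5  5  6
 P  0  0  1  2  3  3  3  4  5  5  6  6
dp[9][11] = 6. One LCS (by backtracking along matches): LSPLLA.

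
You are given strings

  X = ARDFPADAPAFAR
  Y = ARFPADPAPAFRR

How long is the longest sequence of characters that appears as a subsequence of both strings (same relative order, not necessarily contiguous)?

11

Pick A at X[1]=Y[1] → R at X[2]=Y[2] → F at X[4]=Y[3] → P at X[5]=Y[4] → A at X[6]=Y[5] → D at X[7]=Y[6] → A at X[8]=Y[8] → P at X[9]=Y[9] → A at X[10]=Y[10] → F at X[11]=Y[11] → R at X[13]=Y[13]; all 11 characters appear in both, in order, and the DP table's final entry dp[13][13] is also 11, so no common subsequence is longer.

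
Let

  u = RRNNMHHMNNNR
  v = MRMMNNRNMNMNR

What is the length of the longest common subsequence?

Pick R (u #1, v #2); then R (u #2, v #7); then N (u #3, v #8); then N (u #4, v #10); then M (u #8, v #11); then N (u #11, v #12); then R (u #12, v #13); all 7 characters appear in both, in order. Since dp[12][13] = 7, nothing longer is possible.

7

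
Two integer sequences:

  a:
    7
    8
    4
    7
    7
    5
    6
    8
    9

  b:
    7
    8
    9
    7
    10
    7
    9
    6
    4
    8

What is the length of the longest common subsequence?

Match 7 at a[1]=b[1] → 8 at a[2]=b[2] → 7 at a[4]=b[4] → 7 at a[5]=b[6] → 6 at a[7]=b[8] → 8 at a[8]=b[10] — 6 values in the same relative order in both, and the DP table's final entry dp[9][10] is also 6, so no common subsequence is longer.

6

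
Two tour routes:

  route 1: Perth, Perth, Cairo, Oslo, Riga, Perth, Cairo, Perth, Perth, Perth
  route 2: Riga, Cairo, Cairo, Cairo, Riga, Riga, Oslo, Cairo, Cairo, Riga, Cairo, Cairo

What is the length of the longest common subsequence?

Match Cairo [3,4], then Oslo [4,7], then Riga [5,10], then Cairo [7,12] — 4 stops in the same relative order in both. The LCS DP gives dp[10][12] = 4, so this is optimal.

4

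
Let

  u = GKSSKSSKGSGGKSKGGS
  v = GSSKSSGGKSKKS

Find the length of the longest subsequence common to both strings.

12

Match G [1,1], S [3,2], S [4,3], K [5,4], S [7,5], S [10,6], G [11,7], G [12,8], K [13,9], S [14,10], K [15,12], S [18,13] — 12 characters in the same relative order in both, and the DP table's final entry dp[18][13] is also 12, so no common subsequence is longer.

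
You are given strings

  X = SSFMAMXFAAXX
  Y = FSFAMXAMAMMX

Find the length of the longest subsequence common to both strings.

One common subsequence of length 8: S at X[2]=Y[2], then F at X[3]=Y[3], then A at X[5]=Y[4], then M at X[6]=Y[5], then X at X[7]=Y[6], then A at X[9]=Y[7], then A at X[10]=Y[9], then X at X[12]=Y[12]. The LCS DP gives dp[12][12] = 8, so this is optimal.

8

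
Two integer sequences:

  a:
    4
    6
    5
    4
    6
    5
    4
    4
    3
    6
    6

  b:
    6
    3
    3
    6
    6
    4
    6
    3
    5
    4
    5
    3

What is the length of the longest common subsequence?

6

One common subsequence of length 6: 4 (a #1, b #6), then 6 (a #2, b #7), then 5 (a #3, b #9), then 4 (a #4, b #10), then 5 (a #6, b #11), then 3 (a #9, b #12). Since dp[11][12] = 6, nothing longer is possible.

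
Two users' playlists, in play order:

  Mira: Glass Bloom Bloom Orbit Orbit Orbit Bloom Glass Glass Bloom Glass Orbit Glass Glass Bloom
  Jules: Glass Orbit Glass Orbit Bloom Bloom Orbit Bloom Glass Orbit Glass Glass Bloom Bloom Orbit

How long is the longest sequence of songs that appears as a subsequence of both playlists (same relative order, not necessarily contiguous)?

10

One common subsequence of length 10: Glass [1,3], then Bloom [2,5], then Bloom [3,6], then Orbit [6,7], then Bloom [10,8], then Glass [11,9], then Orbit [12,10], then Glass [13,11], then Glass [14,12], then Bloom [15,14], and the DP table's final entry dp[15][15] is also 10, so no common subsequence is longer.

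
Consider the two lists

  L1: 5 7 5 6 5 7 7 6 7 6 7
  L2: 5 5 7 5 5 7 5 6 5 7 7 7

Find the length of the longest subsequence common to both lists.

8

Let dp[i][j] be the LCS length of the first i values of L1 and the first j values of L2. dp[i][j] = dp[i-1][j-1]+1 when the i-th and j-th values match, else max(dp[i-1][j], dp[i][j-1]).
    ·  5  5  7  5  5  7  5  6  5  7  7  7
 ·  0  0  0  0  0  0  0  0  0  0  0  0  0
 5  0  1  1  1  1  1  1  1  1  1  1  1  1
 7  0  1  1  2  2  2  2  2  2  2  2  2  2
 5  0  1  2  2  3  3  3  3  3  3  3  3  3
 6  0  1  2  2  3  3  3  3  4  4  4  4  4
 5  0  1  2  2  3  4  4  4  4  5  5  5  5
 7  0  1  2  3  3  4  5  5  5  5  6  6  6
 7  0  1  2  3  3  4  5  5  5  5  6  7  7
 6  0  1  2  3  3  4  5  5  6  6  6  7  7
 7  0  1  2  3  3  4  5  5  6  6  7  7  8
 6  0  1  2  3  3  4  5  5  6  6  7  7  8
 7  0  1  2  3  3  4  5  5  6  6  7  8  8
dp[11][12] = 8. One LCS (by backtracking along matches): 5, 7, 5, 6, 5, 7, 7, 7.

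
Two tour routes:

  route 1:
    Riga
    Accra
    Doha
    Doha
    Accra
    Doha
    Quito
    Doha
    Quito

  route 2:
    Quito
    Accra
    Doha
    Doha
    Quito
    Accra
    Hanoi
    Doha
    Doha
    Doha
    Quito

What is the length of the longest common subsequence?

One common subsequence of length 7: Accra (route 1 #2, route 2 #2), Doha (route 1 #3, route 2 #3), Doha (route 1 #4, route 2 #4), Accra (route 1 #5, route 2 #6), Doha (route 1 #6, route 2 #9), Doha (route 1 #8, route 2 #10), Quito (route 1 #9, route 2 #11). dp[9][11] = 7 confirms this is the maximum.

7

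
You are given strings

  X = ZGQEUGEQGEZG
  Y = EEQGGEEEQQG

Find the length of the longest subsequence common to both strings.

6

Let dp[i][j] be the LCS length of the first i characters of X and the first j characters of Y. dp[i][j] = dp[i-1][j-1]+1 when the i-th and j-th characters match, else max(dp[i-1][j], dp[i][j-1]).
    ·  E  E  Q  G  G  E  E  E  Q  Q  G
 ·  0  0  0  0  0  0  0  0  0  0  0  0
 Z  0  0  0  0  0  0  0  0  0  0  0  0
 G  0  0  0  0  1  1  1  1  1  1  1  1
 Q  0  0  0  1  1  1  1  1  1  2  2  2
 E  0  1  1  1  1  1  2  2  2  2  2  2
 U  0  1  1  1  1  1  2  2  2  2  2  2
 G  0  1  1  1  2  2  2  2  2  2  2  3
 E  0  1  2  2  2  2  3  3  3  3  3  3
 Q  0  1  2  3  3  3  3  3  3  4  4  4
 G  0  1  2  3  4  4  4  4  4  4  4  5
 E  0  1  2  3  4  4  5  5  5  5  5  5
 Z  0  1  2  3  4  4  5  5  5  5  5  5
 G  0  1  2  3  4  5  5  5  5  5  5  6
dp[12][11] = 6. One LCS (by backtracking along matches): EEQGEG.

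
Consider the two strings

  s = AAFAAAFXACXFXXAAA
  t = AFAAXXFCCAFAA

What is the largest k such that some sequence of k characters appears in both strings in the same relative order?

Match A (s #2, t #1); then F (s #3, t #2); then A (s #5, t #3); then A (s #6, t #4); then X (s #8, t #5); then X (s #11, t #6); then F (s #12, t #7); then A (s #15, t #10); then A (s #16, t #12); then A (s #17, t #13) — 10 characters in the same relative order in both, and the DP table's final entry dp[17][13] is also 10, so no common subsequence is longer.

10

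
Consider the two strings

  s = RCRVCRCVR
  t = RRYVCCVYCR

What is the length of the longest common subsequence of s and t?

Taking R (s #1, t #1), R (s #3, t #2), V (s #4, t #4), C (s #5, t #5), C (s #7, t #6), V (s #8, t #7), R (s #9, t #10) gives a common subsequence of length 7, and the DP table's final entry dp[9][10] is also 7, so no common subsequence is longer.

7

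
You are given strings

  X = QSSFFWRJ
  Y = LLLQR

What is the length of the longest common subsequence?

One common subsequence of length 2: Q (X #1, Y #4) → R (X #7, Y #5). dp[8][5] = 2 confirms this is the maximum.

2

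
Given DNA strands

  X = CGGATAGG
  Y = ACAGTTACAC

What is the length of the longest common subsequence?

Taking C at X[1]=Y[2], then G at X[2]=Y[4], then A at X[4]=Y[7], then A at X[6]=Y[9] gives a common subsequence of length 4. dp[8][10] = 4 confirms this is the maximum.

4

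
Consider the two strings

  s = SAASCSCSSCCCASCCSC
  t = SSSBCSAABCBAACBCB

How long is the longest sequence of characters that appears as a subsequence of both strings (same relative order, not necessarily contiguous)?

9

Taking S at s[1]=t[1], S at s[4]=t[2], S at s[6]=t[3], C at s[7]=t[5], S at s[8]=t[6], C at s[10]=t[10], A at s[13]=t[13], C at s[15]=t[14], C at s[16]=t[16] gives a common subsequence of length 9, and the DP table's final entry dp[18][17] is also 9, so no common subsequence is longer.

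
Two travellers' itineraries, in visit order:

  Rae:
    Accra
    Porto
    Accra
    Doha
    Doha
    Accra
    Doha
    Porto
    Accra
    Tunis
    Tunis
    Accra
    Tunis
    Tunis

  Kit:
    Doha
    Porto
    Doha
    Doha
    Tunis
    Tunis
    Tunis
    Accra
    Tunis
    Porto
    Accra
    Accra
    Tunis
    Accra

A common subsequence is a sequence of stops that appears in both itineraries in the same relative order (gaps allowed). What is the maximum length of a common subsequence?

8

One common subsequence of length 8: Porto [2,2], then Doha [4,3], then Doha [5,4], then Accra [6,8], then Porto [8,10], then Accra [9,12], then Tunis [11,13], then Accra [12,14], and the DP table's final entry dp[14][14] is also 8, so no common subsequence is longer.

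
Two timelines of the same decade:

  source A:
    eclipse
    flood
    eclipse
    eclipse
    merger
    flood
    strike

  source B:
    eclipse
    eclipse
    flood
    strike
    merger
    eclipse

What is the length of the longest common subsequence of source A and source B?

4

One common subsequence of length 4: eclipse at source A[3]=source B[1], then eclipse at source A[4]=source B[2], then flood at source A[6]=source B[3], then strike at source A[7]=source B[4], and the DP table's final entry dp[7][6] is also 4, so no common subsequence is longer.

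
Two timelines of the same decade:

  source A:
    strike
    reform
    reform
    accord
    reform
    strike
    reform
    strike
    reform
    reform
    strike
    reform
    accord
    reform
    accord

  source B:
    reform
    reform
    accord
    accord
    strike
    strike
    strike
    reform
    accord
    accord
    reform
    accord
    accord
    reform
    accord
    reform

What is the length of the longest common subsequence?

10

Taking reform (source A #2, source B #1); then reform (source A #3, source B #2); then accord (source A #4, source B #4); then strike (source A #6, source B #6); then strike (source A #8, source B #7); then reform (source A #9, source B #8); then reform (source A #10, source B #11); then reform (source A #12, source B #14); then accord (source A #13, source B #15); then reform (source A #14, source B #16) gives a common subsequence of length 10, and the DP table's final entry dp[15][16] is also 10, so no common subsequence is longer.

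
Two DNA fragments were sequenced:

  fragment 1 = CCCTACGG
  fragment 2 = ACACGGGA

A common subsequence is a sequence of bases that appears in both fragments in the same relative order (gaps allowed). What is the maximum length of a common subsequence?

Pick C [3,2]; then A [5,3]; then C [6,4]; then G [7,6]; then G [8,7]; all 5 bases appear in both, in order. Since dp[8][8] = 5, nothing longer is possible.

5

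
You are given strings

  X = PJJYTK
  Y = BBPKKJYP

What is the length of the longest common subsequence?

Match P at X[1]=Y[3] → J at X[3]=Y[6] → Y at X[4]=Y[7] — 3 characters in the same relative order in both. The LCS DP gives dp[6][8] = 3, so this is optimal.

3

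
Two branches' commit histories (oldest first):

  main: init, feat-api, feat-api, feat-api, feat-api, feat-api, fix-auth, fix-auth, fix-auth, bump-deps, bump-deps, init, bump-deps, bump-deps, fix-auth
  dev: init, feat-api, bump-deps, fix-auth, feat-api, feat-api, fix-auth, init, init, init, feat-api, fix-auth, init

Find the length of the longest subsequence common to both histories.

Match init [1,1] → feat-api [2,2] → feat-api [3,5] → feat-api [4,6] → feat-api [6,11] → fix-auth [9,12] → init [12,13] — 7 commits in the same relative order in both. dp[15][13] = 7 confirms this is the maximum.

7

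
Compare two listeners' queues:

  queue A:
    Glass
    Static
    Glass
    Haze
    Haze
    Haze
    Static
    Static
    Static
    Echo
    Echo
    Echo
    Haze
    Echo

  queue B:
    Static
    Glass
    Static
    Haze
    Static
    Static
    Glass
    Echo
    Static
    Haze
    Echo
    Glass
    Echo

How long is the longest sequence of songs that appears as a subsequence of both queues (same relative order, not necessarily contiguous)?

Pick Glass [1,2] → Static [2,3] → Haze [6,4] → Static [7,5] → Static [8,6] → Static [9,9] → Echo [10,11] → Echo [14,13]; all 8 songs appear in both, in order. The LCS DP gives dp[14][13] = 8, so this is optimal.

8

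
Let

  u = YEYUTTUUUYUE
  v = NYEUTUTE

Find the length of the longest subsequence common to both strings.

Let dp[i][j] be the LCS length of the first i characters of u and the first j characters of v. dp[i][j] = dp[i-1][j-1]+1 when the i-th and j-th characters match, else max(dp[i-1][j], dp[i][j-1]).
    ·  N  Y  E  U  T  U  T  E
 ·  0  0  0  0  0  0  0  0  0
 Y  0  0  1  1  1  1  1  1  1
 E  0  0  1  2  2  2  2  2  2
 Y  0  0  1  2  2  2  2  2  2
 U  0  0  1  2  3  3  3  3  3
 T  0  0  1  2  3  4  4  4  4
 T  0  0  1  2  3  4  4  5  5
 U  0  0  1  2  3  4  5  5  5
 U  0  0  1  2  3  4  5  5  5
 U  0  0  1  2  3  4  5  5  5
 Y  0  0  1  2  3  4  5  5  5
 U  0  0  1  2  3  4  5  5  5
 E  0  0  1  2  3  4  5  5  6
dp[12][8] = 6. One LCS (by backtracking along matches): YEUTTE.

6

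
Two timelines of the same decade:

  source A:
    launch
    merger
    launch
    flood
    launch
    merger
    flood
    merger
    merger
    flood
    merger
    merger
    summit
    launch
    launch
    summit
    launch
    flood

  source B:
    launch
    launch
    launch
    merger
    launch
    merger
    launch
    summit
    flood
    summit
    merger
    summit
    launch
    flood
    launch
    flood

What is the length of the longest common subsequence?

11

Match launch [1,1], launch [3,2], launch [5,3], merger [6,4], merger [8,6], flood [10,9], merger [12,11], summit [13,12], launch [14,13], launch [17,15], flood [18,16] — 11 events in the same relative order in both. Since dp[18][16] = 11, nothing longer is possible.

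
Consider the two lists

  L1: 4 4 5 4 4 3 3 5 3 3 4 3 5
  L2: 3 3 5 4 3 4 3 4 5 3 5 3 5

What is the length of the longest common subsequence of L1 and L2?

8

Pick 5 (L1 #3, L2 #3); then 4 (L1 #4, L2 #4); then 4 (L1 #5, L2 #6); then 3 (L1 #6, L2 #7); then 3 (L1 #7, L2 #10); then 5 (L1 #8, L2 #11); then 3 (L1 #12, L2 #12); then 5 (L1 #13, L2 #13); all 8 values appear in both, in order. The LCS DP gives dp[13][13] = 8, so this is optimal.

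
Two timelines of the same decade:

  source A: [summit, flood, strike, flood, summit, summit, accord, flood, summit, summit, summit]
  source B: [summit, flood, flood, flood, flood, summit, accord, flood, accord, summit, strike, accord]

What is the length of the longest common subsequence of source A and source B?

Taking summit (source A #1, source B #1), then flood (source A #2, source B #4), then flood (source A #4, source B #5), then summit (source A #6, source B #6), then accord (source A #7, source B #7), then flood (source A #8, source B #8), then summit (source A #9, source B #10) gives a common subsequence of length 7, and the DP table's final entry dp[11][12] is also 7, so no common subsequence is longer.

7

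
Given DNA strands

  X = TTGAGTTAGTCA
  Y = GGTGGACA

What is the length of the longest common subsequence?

One common subsequence of length 6: T at X[2]=Y[3]; then G at X[3]=Y[4]; then G at X[5]=Y[5]; then A at X[8]=Y[6]; then C at X[11]=Y[7]; then A at X[12]=Y[8], and the DP table's final entry dp[12][8] is also 6, so no common subsequence is longer.

6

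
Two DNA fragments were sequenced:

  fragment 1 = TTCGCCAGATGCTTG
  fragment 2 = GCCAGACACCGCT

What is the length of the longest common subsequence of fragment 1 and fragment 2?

Taking G (fragment 1 #4, fragment 2 #1); then C (fragment 1 #5, fragment 2 #2); then C (fragment 1 #6, fragment 2 #3); then A (fragment 1 #7, fragment 2 #4); then G (fragment 1 #8, fragment 2 #5); then A (fragment 1 #9, fragment 2 #8); then G (fragment 1 #11, fragment 2 #11); then C (fragment 1 #12, fragment 2 #12); then T (fragment 1 #14, fragment 2 #13) gives a common subsequence of length 9. Since dp[15][13] = 9, nothing longer is possible.

9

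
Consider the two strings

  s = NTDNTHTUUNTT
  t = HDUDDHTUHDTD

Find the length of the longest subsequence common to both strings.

5

Taking D at s[3]=t[5] → H at s[6]=t[6] → T at s[7]=t[7] → U at s[8]=t[8] → T at s[11]=t[11] gives a common subsequence of length 5. dp[12][12] = 5 confirms this is the maximum.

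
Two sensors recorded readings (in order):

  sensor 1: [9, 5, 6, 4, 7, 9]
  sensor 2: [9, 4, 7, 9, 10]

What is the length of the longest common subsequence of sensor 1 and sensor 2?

Pick 9 (sensor 1 #1, sensor 2 #1) → 4 (sensor 1 #4, sensor 2 #2) → 7 (sensor 1 #5, sensor 2 #3) → 9 (sensor 1 #6, sensor 2 #4); all 4 values appear in both, in order. dp[6][5] = 4 confirms this is the maximum.

4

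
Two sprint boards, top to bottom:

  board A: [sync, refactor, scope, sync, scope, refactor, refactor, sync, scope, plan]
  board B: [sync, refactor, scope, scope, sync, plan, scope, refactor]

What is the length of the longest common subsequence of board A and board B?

Match sync [1,1] → refactor [2,2] → scope [3,4] → sync [4,5] → scope [5,7] → refactor [7,8] — 6 tasks in the same relative order in both, and the DP table's final entry dp[10][8] is also 6, so no common subsequence is longer.

6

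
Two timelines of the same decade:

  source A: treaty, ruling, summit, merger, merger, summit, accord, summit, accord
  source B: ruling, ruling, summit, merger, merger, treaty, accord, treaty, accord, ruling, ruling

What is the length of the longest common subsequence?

6

Match ruling (source A #2, source B #2), summit (source A #3, source B #3), merger (source A #4, source B #4), merger (source A #5, source B #5), accord (source A #7, source B #7), accord (source A #9, source B #9) — 6 events in the same relative order in both. Since dp[9][11] = 6, nothing longer is possible.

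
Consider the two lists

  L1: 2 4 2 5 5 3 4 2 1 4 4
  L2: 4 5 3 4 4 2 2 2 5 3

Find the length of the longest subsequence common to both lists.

5

Taking 4 (L1 #2, L2 #1); then 5 (L1 #5, L2 #2); then 3 (L1 #6, L2 #3); then 4 (L1 #7, L2 #5); then 2 (L1 #8, L2 #8) gives a common subsequence of length 5, and the DP table's final entry dp[11][10] is also 5, so no common subsequence is longer.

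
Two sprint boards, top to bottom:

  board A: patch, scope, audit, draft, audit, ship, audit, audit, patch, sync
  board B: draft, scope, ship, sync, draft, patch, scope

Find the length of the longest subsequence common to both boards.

Match scope [2,2] → draft [4,5] → patch [9,6] — 3 tasks in the same relative order in both, and the DP table's final entry dp[10][7] is also 3, so no common subsequence is longer.

3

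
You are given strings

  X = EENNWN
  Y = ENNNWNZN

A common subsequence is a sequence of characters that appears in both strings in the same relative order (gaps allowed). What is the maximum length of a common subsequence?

Taking E at X[1]=Y[1], N at X[3]=Y[3], N at X[4]=Y[4], W at X[5]=Y[5], N at X[6]=Y[8] gives a common subsequence of length 5. dp[6][8] = 5 confirms this is the maximum.

5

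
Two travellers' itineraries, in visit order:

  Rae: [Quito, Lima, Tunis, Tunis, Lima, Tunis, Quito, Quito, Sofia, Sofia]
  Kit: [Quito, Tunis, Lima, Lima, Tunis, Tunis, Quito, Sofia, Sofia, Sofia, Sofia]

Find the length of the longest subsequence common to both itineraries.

7

Match Quito (Rae #1, Kit #1), Lima (Rae #2, Kit #4), Tunis (Rae #4, Kit #5), Tunis (Rae #6, Kit #6), Quito (Rae #7, Kit #7), Sofia (Rae #9, Kit #10), Sofia (Rae #10, Kit #11) — 7 stops in the same relative order in both, and the DP table's final entry dp[10][11] is also 7, so no common subsequence is longer.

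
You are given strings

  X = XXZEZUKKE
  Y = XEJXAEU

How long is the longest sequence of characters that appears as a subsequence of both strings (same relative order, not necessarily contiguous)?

4

Match X at X[1]=Y[1], X at X[2]=Y[4], E at X[4]=Y[6], U at X[6]=Y[7] — 4 characters in the same relative order in both. Since dp[9][7] = 4, nothing longer is possible.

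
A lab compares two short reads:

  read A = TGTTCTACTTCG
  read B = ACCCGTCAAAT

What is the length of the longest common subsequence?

Taking G [2,5]; then T [4,6]; then C [5,7]; then A [7,10]; then T [10,11] gives a common subsequence of length 5, and the DP table's final entry dp[12][11] is also 5, so no common subsequence is longer.

5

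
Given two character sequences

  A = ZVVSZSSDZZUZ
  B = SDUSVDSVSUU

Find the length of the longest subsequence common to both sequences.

4

Let dp[i][j] be the LCS length of the first i characters of A and the first j characters of B. dp[i][j] = dp[i-1][j-1]+1 when the i-th and j-th characters match, else max(dp[i-1][j], dp[i][j-1]).
    ·  S  D  U  S  V  D  S  V  S  U  U
 ·  0  0  0  0  0  0  0  0  0  0  0  0
 Z  0  0  0  0  0  0  0  0  0  0  0  0
 V  0  0  0  0  0  1  1  1  1  1  1  1
 V  0  0  0  0  0  1  1  1  2  2  2  2
 S  0  1  1  1  1  1  1  2  2  3  3  3
 Z  0  1  1  1  1  1  1  2  2  3  3  3
 S  0  1  1  1  2  2  2  2  2  3  3  3
 S  0  1  1  1  2  2  2  3  3  3  3  3
 D  0  1  2  2  2  2  3  3  3  3  3  3
 Z  0  1  2  2  2  2  3  3  3  3  3  3
 Z  0  1  2  2  2  2  3  3  3  3  3  3
 U  0  1  2  3  3  3  3  3  3  3  4  4
 Z  0  1  2  3  3  3  3  3  3  3  4  4
dp[12][11] = 4. One LCS (by backtracking along matches): VVSU.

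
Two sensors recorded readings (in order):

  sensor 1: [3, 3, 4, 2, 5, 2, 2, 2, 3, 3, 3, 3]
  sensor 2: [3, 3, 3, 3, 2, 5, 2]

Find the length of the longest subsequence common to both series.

Pick 3 [1,3], then 3 [2,4], then 2 [4,5], then 5 [5,6], then 2 [8,7]; all 5 values appear in both, in order. Since dp[12][7] = 5, nothing longer is possible.

5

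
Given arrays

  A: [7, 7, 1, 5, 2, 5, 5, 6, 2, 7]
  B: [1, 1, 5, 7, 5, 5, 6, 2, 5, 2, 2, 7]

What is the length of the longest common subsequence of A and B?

One common subsequence of length 7: 1 (A #3, B #2), 5 (A #4, B #3), 5 (A #6, B #5), 5 (A #7, B #6), 6 (A #8, B #7), 2 (A #9, B #11), 7 (A #10, B #12). The LCS DP gives dp[10][12] = 7, so this is optimal.

7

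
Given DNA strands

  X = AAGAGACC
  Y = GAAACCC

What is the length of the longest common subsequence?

Pick A at X[1]=Y[2] → A at X[2]=Y[3] → A at X[4]=Y[4] → C at X[7]=Y[6] → C at X[8]=Y[7]; all 5 bases appear in both, in order. The LCS DP gives dp[8][7] = 5, so this is optimal.

5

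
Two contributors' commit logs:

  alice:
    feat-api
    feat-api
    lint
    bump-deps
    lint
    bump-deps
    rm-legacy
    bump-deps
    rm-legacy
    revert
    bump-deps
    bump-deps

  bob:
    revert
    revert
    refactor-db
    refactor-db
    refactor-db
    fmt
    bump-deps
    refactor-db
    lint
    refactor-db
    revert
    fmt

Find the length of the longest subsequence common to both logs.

3

Match bump-deps at alice[4]=bob[7] → lint at alice[5]=bob[9] → revert at alice[10]=bob[11] — 3 commits in the same relative order in both. dp[12][12] = 3 confirms this is the maximum.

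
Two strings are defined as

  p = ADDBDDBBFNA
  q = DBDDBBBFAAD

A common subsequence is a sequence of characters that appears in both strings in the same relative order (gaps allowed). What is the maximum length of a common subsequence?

Let dp[i][j] be the LCS length of the first i characters of p and the first j characters of q. dp[i][j] = dp[i-1][j-1]+1 when the i-th and j-th characters match, else max(dp[i-1][j], dp[i][j-1]).
    ·  D  B  D  D  B  B  B  F  A  A  D
 ·  0  0  0  0  0  0  0  0  0  0  0  0
 A  0  0  0  0  0  0  0  0  0  1  1  1
 D  0  1  1  1  1  1  1  1  1  1  1  2
 D  0  1  1  2  2  2  2  2  2  2  2  2
 B  0  1  2  2  2  3  3  3  3  3  3  3
 D  0  1  2  3  3  3  3  3  3  3  3  4
 D  0  1  2  3  4  4  4  4  4  4  4  4
 B  0  1  2  3  4  5  5  5  5  5  5  5
 B  0  1  2  3  4  5  6  6  6  6  6  6
 F  0  1  2  3  4  5  6  6  7  7  7  7
 N  0  1  2  3  4  5  6  6  7  7  7  7
 A  0  1  2  3  4  5  6  6  7  8  8  8
dp[11][11] = 8. One LCS (by backtracking along matches): DBDDBBFA.

8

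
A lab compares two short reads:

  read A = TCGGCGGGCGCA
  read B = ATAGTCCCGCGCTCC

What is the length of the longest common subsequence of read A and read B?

Pick T at read A[1]=read B[5], then C at read A[2]=read B[8], then G at read A[3]=read B[9], then G at read A[4]=read B[11], then C at read A[5]=read B[12], then C at read A[9]=read B[14], then C at read A[11]=read B[15]; all 7 bases appear in both, in order. The LCS DP gives dp[12][15] = 7, so this is optimal.

7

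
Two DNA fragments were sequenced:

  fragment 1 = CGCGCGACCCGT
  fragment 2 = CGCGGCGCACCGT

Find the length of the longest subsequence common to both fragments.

11

Match C (fragment 1 #1, fragment 2 #1); then G (fragment 1 #2, fragment 2 #2); then C (fragment 1 #3, fragment 2 #3); then G (fragment 1 #4, fragment 2 #5); then C (fragment 1 #5, fragment 2 #6); then G (fragment 1 #6, fragment 2 #7); then A (fragment 1 #7, fragment 2 #9); then C (fragment 1 #9, fragment 2 #10); then C (fragment 1 #10, fragment 2 #11); then G (fragment 1 #11, fragment 2 #12); then T (fragment 1 #12, fragment 2 #13) — 11 bases in the same relative order in both. Since dp[12][13] = 11, nothing longer is possible.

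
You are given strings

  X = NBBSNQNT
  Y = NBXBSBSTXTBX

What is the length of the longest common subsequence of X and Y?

5

Pick N at X[1]=Y[1], B at X[2]=Y[4], B at X[3]=Y[6], S at X[4]=Y[7], T at X[8]=Y[10]; all 5 characters appear in both, in order. The LCS DP gives dp[8][12] = 5, so this is optimal.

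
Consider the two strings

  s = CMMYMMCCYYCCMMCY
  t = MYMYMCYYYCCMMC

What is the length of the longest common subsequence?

12

Match M (s #2, t #1), M (s #3, t #3), Y (s #4, t #4), M (s #6, t #5), C (s #7, t #6), Y (s #9, t #8), Y (s #10, t #9), C (s #11, t #10), C (s #12, t #11), M (s #13, t #12), M (s #14, t #13), C (s #15, t #14) — 12 characters in the same relative order in both, and the DP table's final entry dp[16][14] is also 12, so no common subsequence is longer.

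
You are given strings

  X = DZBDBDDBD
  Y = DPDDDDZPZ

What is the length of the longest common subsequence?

5

Pick D at X[1]=Y[1], D at X[4]=Y[3], D at X[6]=Y[4], D at X[7]=Y[5], D at X[9]=Y[6]; all 5 characters appear in both, in order, and the DP table's final entry dp[9][9] is also 5, so no common subsequence is longer.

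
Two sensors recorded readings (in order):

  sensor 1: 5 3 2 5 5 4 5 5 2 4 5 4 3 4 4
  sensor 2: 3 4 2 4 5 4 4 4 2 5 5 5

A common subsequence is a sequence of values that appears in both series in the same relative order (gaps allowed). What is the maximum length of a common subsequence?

Taking 3 [2,1], then 4 [6,2], then 2 [9,3], then 4 [10,4], then 5 [11,5], then 4 [12,6], then 4 [14,7], then 4 [15,8] gives a common subsequence of length 8. Since dp[15][12] = 8, nothing longer is possible.

8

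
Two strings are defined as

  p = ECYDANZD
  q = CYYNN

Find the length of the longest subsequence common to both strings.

Let dp[i][j] be the LCS length of the first i characters of p and the first j characters of q. dp[i][j] = dp[i-1][j-1]+1 when the i-th and j-th characters match, else max(dp[i-1][j], dp[i][j-1]).
    ·  C  Y  Y  N  N
 ·  0  0  0  0  0  0
 E  0  0  0  0  0  0
 C  0  1  1  1  1  1
 Y  0  1  2  2  2  2
 D  0  1  2  2  2  2
 A  0  1  2  2  2  2
 N  0  1  2  2  3  3
 Z  0  1  2  2  3  3
 D  0  1  2  2  3  3
dp[8][5] = 3. One LCS (by backtracking along matches): CYN.

3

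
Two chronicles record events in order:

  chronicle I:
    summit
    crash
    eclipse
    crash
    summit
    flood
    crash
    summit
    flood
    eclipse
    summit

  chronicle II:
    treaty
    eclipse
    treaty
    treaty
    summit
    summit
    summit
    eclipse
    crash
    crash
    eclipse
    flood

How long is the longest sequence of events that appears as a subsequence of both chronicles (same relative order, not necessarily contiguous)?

5

One common subsequence of length 5: summit (chronicle I #1, chronicle II #7) → eclipse (chronicle I #3, chronicle II #8) → crash (chronicle I #4, chronicle II #9) → crash (chronicle I #7, chronicle II #10) → flood (chronicle I #9, chronicle II #12). Since dp[11][12] = 5, nothing longer is possible.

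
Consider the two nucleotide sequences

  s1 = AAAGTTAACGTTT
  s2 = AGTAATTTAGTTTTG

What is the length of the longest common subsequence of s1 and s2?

10

Match A at s1[1]=s2[1], then A at s1[2]=s2[4], then A at s1[3]=s2[5], then T at s1[5]=s2[7], then T at s1[6]=s2[8], then A at s1[8]=s2[9], then G at s1[10]=s2[10], then T at s1[11]=s2[12], then T at s1[12]=s2[13], then T at s1[13]=s2[14] — 10 bases in the same relative order in both, and the DP table's final entry dp[13][15] is also 10, so no common subsequence is longer.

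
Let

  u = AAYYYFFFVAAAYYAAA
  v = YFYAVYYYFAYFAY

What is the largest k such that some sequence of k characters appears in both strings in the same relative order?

Match A at u[1]=v[4], Y at u[3]=v[6], Y at u[4]=v[7], Y at u[5]=v[8], F at u[6]=v[9], F at u[8]=v[12], A at u[12]=v[13], Y at u[14]=v[14] — 8 characters in the same relative order in both, and the DP table's final entry dp[17][14] is also 8, so no common subsequence is longer.

8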